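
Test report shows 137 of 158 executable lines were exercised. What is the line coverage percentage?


Coverage = covered / total * 100
Coverage = 137 / 158 * 100
Coverage = 86.71%

86.71%


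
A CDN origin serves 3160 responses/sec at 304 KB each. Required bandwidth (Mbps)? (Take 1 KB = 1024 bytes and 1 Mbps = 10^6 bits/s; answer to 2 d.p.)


Formula: Mbps = payload_bytes * RPS * 8 / 1e6
Payload per request = 304 KB = 304 * 1024 = 311296 bytes
Total bytes/sec = 311296 * 3160 = 983695360
Total bits/sec = 983695360 * 8 = 7869562880
Mbps = 7869562880 / 1e6 = 7869.56

7869.56 Mbps


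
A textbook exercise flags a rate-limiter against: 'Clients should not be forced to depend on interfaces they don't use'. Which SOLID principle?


This describes the Interface Segregation Principle (ISP)

Interface Segregation Principle (ISP)


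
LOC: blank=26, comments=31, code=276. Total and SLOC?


Total LOC = blank + comment + code
Total LOC = 26 + 31 + 276 = 333
SLOC (source only) = code = 276

Total LOC: 333, SLOC: 276


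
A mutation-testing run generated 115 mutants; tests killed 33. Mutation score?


Mutation score = killed / total * 100
Mutation score = 33 / 115 * 100
Mutation score = 28.7%

28.7%


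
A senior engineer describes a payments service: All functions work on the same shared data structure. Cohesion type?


Reasoning: Functions share data
Type: Communicational cohesion

Communicational cohesion


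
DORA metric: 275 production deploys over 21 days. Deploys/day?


Formula: deployments per day = releases / days
= 275 / 21
= 13.095 deploys/day
(equivalently, 91.67 deploys/week)

13.095 deploys/day


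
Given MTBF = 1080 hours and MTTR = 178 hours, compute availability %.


Availability = MTBF / (MTBF + MTTR)
Availability = 1080 / (1080 + 178)
Availability = 1080 / 1258
Availability = 85.8506%

85.8506%


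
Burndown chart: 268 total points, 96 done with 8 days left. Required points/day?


Formula: Required rate = Remaining points / Days left
Remaining = 268 - 96 = 172 points
Required rate = 172 / 8 = 21.5 points/day

21.5 points/day


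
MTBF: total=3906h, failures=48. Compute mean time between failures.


Formula: MTBF = Total operating time / Number of failures
MTBF = 3906 / 48
MTBF = 81.38 hours

81.38 hours


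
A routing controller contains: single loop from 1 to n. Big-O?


Reasoning: one pass through n items
Complexity: O(n)

O(n)


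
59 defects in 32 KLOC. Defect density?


Defect density = defects / KLOC
Defect density = 59 / 32
Defect density = 1.844 defects/KLOC

1.844 defects/KLOC


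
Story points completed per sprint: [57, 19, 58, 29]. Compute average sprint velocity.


Formula: Avg velocity = Total points / Number of sprints
Points: [57, 19, 58, 29]
Sum = 57 + 19 + 58 + 29 = 163
Avg velocity = 163 / 4 = 40.75 points/sprint

40.75 points/sprint


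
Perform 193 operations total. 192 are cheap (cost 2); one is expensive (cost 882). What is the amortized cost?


Formula: Amortized cost = Total cost / Operations
Total cost = (192 * 2) + (1 * 882)
Total cost = 384 + 882 = 1266
Amortized = 1266 / 193 = 6.5596

6.5596


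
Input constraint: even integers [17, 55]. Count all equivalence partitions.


Constraint: even integers in [17, 55]
Class 1: x < 17 — out-of-range invalid
Class 2: x in [17,55] but odd — wrong type invalid
Class 3: x in [17,55] and even — valid
Class 4: x > 55 — out-of-range invalid
Total equivalence classes: 4

4 equivalence classes


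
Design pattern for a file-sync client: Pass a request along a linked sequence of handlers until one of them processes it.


This matches the Chain of Responsibility pattern

Chain of Responsibility


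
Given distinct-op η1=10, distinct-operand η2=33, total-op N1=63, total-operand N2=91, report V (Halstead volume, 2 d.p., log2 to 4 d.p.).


Formula: V = N * log2(η), where N = N1 + N2 and η = η1 + η2
η = 10 + 33 = 43
N = 63 + 91 = 154
log2(43) ≈ 5.4263
V = 154 * 5.4263 = 835.65

835.65


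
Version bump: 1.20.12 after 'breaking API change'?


Current: 1.20.12
Change category: 'breaking API change' → major bump
SemVer rule: major bump → increment MAJOR, reset MINOR and PATCH to 0
New: 2.0.0

2.0.0


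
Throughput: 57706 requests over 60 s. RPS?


Formula: throughput = requests / seconds
throughput = 57706 / 60
throughput = 961.77 requests/second

961.77 requests/second


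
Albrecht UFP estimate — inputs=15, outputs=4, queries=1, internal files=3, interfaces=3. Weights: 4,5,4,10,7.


UFP = EI*4 + EO*5 + EQ*4 + ILF*10 + EIF*7
UFP = 15*4 + 4*5 + 1*4 + 3*10 + 3*7
UFP = 60 + 20 + 4 + 30 + 21
UFP = 135

135


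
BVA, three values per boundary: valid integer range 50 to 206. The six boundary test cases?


Range: [50, 206]
Boundaries: just below min, min, min+1, max-1, max, just above max
Values: [49, 50, 51, 205, 206, 207]

[49, 50, 51, 205, 206, 207]


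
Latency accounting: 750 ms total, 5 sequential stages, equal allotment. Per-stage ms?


Formula: per_stage = total_budget / stages
per_stage = 750 / 5
per_stage = 150.0 ms

150.0 ms


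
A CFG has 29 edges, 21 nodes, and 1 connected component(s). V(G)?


Formula: V(G) = E - N + 2P
V(G) = 29 - 21 + 2*1
V(G) = 8 + 2
V(G) = 10

10


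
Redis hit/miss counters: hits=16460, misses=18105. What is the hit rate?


Formula: hit rate = hits / (hits + misses) * 100
hit rate = 16460 / (16460 + 18105) * 100
hit rate = 16460 / 34565 * 100
hit rate = 47.62%

47.62%


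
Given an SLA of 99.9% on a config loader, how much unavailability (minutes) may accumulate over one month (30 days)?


Formula: allowed downtime = period * (100 - SLA) / 100
Period (month (30 days)) = 43200 minutes
Unavailability fraction = (100 - 99.9) / 100
Allowed downtime = 43200 * (100 - 99.9) / 100
Allowed downtime = 43.2 minutes

43.2 minutes


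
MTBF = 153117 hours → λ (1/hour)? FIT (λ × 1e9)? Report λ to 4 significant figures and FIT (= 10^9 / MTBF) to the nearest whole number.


Formula: λ = 1 / MTBF; FIT = λ × 1e9 = 1e9 / MTBF
λ = 1 / 153117 ≈ 6.531e-06 failures/hour
FIT = 1e9 / 153117 ≈ 6531 failures per 1e9 hours (nearest whole number)

λ = 6.531e-06 /h, FIT = 6531


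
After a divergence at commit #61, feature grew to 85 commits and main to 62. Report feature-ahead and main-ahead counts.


Common ancestor: commit #61
feature commits after divergence: 85 - 61 = 24
main commits after divergence: 62 - 61 = 1
feature is 24 commits ahead of main
main is 1 commits ahead of feature

feature ahead: 24, main ahead: 1


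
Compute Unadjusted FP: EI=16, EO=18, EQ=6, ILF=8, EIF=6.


UFP = EI*4 + EO*5 + EQ*4 + ILF*10 + EIF*7
UFP = 16*4 + 18*5 + 6*4 + 8*10 + 6*7
UFP = 64 + 90 + 24 + 80 + 42
UFP = 300

300


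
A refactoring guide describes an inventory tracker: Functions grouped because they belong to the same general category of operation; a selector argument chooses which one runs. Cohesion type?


Reasoning: Grouped by category of activity, not by data or sequence
Type: Logical cohesion

Logical cohesion


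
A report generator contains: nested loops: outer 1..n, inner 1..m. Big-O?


Reasoning: product of independent bounds
Complexity: O(n*m)

O(n*m)


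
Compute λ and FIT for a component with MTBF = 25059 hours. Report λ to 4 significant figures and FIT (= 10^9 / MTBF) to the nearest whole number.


Formula: λ = 1 / MTBF; FIT = λ × 1e9 = 1e9 / MTBF
λ = 1 / 25059 ≈ 3.991e-05 failures/hour
FIT = 1e9 / 25059 ≈ 39906 failures per 1e9 hours (nearest whole number)

λ = 3.991e-05 /h, FIT = 39906


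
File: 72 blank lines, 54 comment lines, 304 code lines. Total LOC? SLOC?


Total LOC = blank + comment + code
Total LOC = 72 + 54 + 304 = 430
SLOC (source only) = code = 304

Total LOC: 430, SLOC: 304


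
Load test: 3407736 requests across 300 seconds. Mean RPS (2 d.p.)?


Formula: throughput = requests / seconds
throughput = 3407736 / 300
throughput = 11359.12 requests/second

11359.12 requests/second


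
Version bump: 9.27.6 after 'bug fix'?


Current: 9.27.6
Change category: 'bug fix' → patch bump
SemVer rule: patch bump → increment PATCH (MAJOR and MINOR unchanged)
New: 9.27.7

9.27.7


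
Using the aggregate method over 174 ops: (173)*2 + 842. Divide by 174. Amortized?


Formula: Amortized cost = Total cost / Operations
Total cost = (173 * 2) + (1 * 842)
Total cost = 346 + 842 = 1188
Amortized = 1188 / 174 = 6.8276

6.8276


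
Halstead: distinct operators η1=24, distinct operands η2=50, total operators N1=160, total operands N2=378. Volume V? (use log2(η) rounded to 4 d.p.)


Formula: V = N * log2(η), where N = N1 + N2 and η = η1 + η2
η = 24 + 50 = 74
N = 160 + 378 = 538
log2(74) ≈ 6.2095
V = 538 * 6.2095 = 3340.71

3340.71


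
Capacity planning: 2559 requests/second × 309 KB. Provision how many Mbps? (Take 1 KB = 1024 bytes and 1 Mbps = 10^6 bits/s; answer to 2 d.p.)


Formula: Mbps = payload_bytes * RPS * 8 / 1e6
Payload per request = 309 KB = 309 * 1024 = 316416 bytes
Total bytes/sec = 316416 * 2559 = 809708544
Total bits/sec = 809708544 * 8 = 6477668352
Mbps = 6477668352 / 1e6 = 6477.67

6477.67 Mbps


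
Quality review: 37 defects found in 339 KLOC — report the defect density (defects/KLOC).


Defect density = defects / KLOC
Defect density = 37 / 339
Defect density = 0.109 defects/KLOC

0.109 defects/KLOC


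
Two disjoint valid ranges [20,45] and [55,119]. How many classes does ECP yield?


Valid ranges: [20,45] and [55,119]
Class 1: x < 20 — invalid
Class 2: 20 ≤ x ≤ 45 — valid
Class 3: 45 < x < 55 — invalid (gap between ranges)
Class 4: 55 ≤ x ≤ 119 — valid
Class 5: x > 119 — invalid
Total equivalence classes: 5

5 equivalence classes


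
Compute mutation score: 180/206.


Mutation score = killed / total * 100
Mutation score = 180 / 206 * 100
Mutation score = 87.38%

87.38%


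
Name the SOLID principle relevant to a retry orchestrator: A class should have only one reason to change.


This describes the Single Responsibility Principle (SRP)

Single Responsibility Principle (SRP)


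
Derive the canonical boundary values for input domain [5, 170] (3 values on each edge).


Range: [5, 170]
Boundaries: just below min, min, min+1, max-1, max, just above max
Values: [4, 5, 6, 169, 170, 171]

[4, 5, 6, 169, 170, 171]


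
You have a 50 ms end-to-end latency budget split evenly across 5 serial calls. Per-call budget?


Formula: per_stage = total_budget / stages
per_stage = 50 / 5
per_stage = 10.0 ms

10.0 ms


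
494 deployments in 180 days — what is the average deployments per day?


Formula: deployments per day = releases / days
= 494 / 180
= 2.744 deploys/day
(equivalently, 19.21 deploys/week)

2.744 deploys/day


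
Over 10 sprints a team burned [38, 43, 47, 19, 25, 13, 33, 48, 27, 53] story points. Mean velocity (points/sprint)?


Formula: Avg velocity = Total points / Number of sprints
Points: [38, 43, 47, 19, 25, 13, 33, 48, 27, 53]
Sum = 38 + 43 + 47 + 19 + 25 + 13 + 33 + 48 + 27 + 53 = 346
Avg velocity = 346 / 10 = 34.6 points/sprint

34.6 points/sprint


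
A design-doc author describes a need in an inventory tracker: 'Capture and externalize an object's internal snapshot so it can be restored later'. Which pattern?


This matches the Memento pattern

Memento


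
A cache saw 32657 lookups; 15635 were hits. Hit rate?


Formula: hit rate = hits / (hits + misses) * 100
hit rate = 15635 / (15635 + 17022) * 100
hit rate = 15635 / 32657 * 100
hit rate = 47.88%

47.88%


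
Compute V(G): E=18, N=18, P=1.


Formula: V(G) = E - N + 2P
V(G) = 18 - 18 + 2*1
V(G) = 0 + 2
V(G) = 2

2


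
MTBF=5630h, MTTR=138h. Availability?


Availability = MTBF / (MTBF + MTTR)
Availability = 5630 / (5630 + 138)
Availability = 5630 / 5768
Availability = 97.6075%

97.6075%


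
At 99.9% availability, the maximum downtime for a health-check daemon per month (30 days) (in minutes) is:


Formula: allowed downtime = period * (100 - SLA) / 100
Period (month (30 days)) = 43200 minutes
Unavailability fraction = (100 - 99.9) / 100
Allowed downtime = 43200 * (100 - 99.9) / 100
Allowed downtime = 43.2 minutes

43.2 minutes


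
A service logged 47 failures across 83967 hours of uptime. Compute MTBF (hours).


Formula: MTBF = Total operating time / Number of failures
MTBF = 83967 / 47
MTBF = 1786.53 hours

1786.53 hours


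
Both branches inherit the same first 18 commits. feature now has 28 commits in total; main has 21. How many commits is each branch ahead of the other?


Common ancestor: commit #18
feature commits after divergence: 28 - 18 = 10
main commits after divergence: 21 - 18 = 3
feature is 10 commits ahead of main
main is 3 commits ahead of feature

feature ahead: 10, main ahead: 3


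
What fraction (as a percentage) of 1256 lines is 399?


Coverage = covered / total * 100
Coverage = 399 / 1256 * 100
Coverage = 31.77%

31.77%


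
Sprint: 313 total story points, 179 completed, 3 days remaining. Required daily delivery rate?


Formula: Required rate = Remaining points / Days left
Remaining = 313 - 179 = 134 points
Required rate = 134 / 3 = 44.67 points/day

44.67 points/day


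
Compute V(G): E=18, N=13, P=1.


Formula: V(G) = E - N + 2P
V(G) = 18 - 13 + 2*1
V(G) = 5 + 2
V(G) = 7

7


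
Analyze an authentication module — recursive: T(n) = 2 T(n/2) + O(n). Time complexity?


Reasoning: master theorem case 2 (merge-sort recurrence)
Complexity: O(n log n)

O(n log n)


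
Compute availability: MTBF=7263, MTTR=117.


Availability = MTBF / (MTBF + MTTR)
Availability = 7263 / (7263 + 117)
Availability = 7263 / 7380
Availability = 98.4146%

98.4146%


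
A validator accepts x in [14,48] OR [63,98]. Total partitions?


Valid ranges: [14,48] and [63,98]
Class 1: x < 14 — invalid
Class 2: 14 ≤ x ≤ 48 — valid
Class 3: 48 < x < 63 — invalid (gap between ranges)
Class 4: 63 ≤ x ≤ 98 — valid
Class 5: x > 98 — invalid
Total equivalence classes: 5

5 equivalence classes


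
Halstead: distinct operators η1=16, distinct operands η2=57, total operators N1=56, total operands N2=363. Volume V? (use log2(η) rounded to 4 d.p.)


Formula: V = N * log2(η), where N = N1 + N2 and η = η1 + η2
η = 16 + 57 = 73
N = 56 + 363 = 419
log2(73) ≈ 6.1898
V = 419 * 6.1898 = 2593.53

2593.53


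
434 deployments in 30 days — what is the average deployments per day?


Formula: deployments per day = releases / days
= 434 / 30
= 14.467 deploys/day
(equivalently, 101.27 deploys/week)

14.467 deploys/day


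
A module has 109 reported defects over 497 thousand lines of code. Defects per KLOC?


Defect density = defects / KLOC
Defect density = 109 / 497
Defect density = 0.219 defects/KLOC

0.219 defects/KLOC


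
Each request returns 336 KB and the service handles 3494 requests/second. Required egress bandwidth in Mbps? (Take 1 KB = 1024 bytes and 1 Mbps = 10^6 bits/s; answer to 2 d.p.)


Formula: Mbps = payload_bytes * RPS * 8 / 1e6
Payload per request = 336 KB = 336 * 1024 = 344064 bytes
Total bytes/sec = 344064 * 3494 = 1202159616
Total bits/sec = 1202159616 * 8 = 9617276928
Mbps = 9617276928 / 1e6 = 9617.28

9617.28 Mbps


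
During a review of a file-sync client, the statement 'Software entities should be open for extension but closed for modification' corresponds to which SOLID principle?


This describes the Open/Closed Principle (OCP)

Open/Closed Principle (OCP)


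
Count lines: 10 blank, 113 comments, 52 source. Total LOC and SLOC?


Total LOC = blank + comment + code
Total LOC = 10 + 113 + 52 = 175
SLOC (source only) = code = 52

Total LOC: 175, SLOC: 52


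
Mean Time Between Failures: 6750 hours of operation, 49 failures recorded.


Formula: MTBF = Total operating time / Number of failures
MTBF = 6750 / 49
MTBF = 137.76 hours

137.76 hours


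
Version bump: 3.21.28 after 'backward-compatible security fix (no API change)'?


Current: 3.21.28
Change category: 'backward-compatible security fix (no API change)' → patch bump
SemVer rule: patch bump → increment PATCH (MAJOR and MINOR unchanged)
New: 3.21.29

3.21.29


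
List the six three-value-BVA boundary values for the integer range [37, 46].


Range: [37, 46]
Boundaries: just below min, min, min+1, max-1, max, just above max
Values: [36, 37, 38, 45, 46, 47]

[36, 37, 38, 45, 46, 47]


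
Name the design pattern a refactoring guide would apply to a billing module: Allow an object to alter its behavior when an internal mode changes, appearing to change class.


This matches the State pattern

State


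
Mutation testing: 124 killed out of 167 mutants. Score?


Mutation score = killed / total * 100
Mutation score = 124 / 167 * 100
Mutation score = 74.25%

74.25%


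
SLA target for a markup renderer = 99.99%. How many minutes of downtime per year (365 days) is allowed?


Formula: allowed downtime = period * (100 - SLA) / 100
Period (year (365 days)) = 525600 minutes
Unavailability fraction = (100 - 99.99) / 100
Allowed downtime = 525600 * (100 - 99.99) / 100
Allowed downtime = 52.56 minutes

52.56 minutes


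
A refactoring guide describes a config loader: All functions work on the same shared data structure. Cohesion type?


Reasoning: Functions share data
Type: Communicational cohesion

Communicational cohesion


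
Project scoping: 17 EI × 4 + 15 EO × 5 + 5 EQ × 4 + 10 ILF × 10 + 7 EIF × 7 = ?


UFP = EI*4 + EO*5 + EQ*4 + ILF*10 + EIF*7
UFP = 17*4 + 15*5 + 5*4 + 10*10 + 7*7
UFP = 68 + 75 + 20 + 100 + 49
UFP = 312

312


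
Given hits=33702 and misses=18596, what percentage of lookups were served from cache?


Formula: hit rate = hits / (hits + misses) * 100
hit rate = 33702 / (33702 + 18596) * 100
hit rate = 33702 / 52298 * 100
hit rate = 64.44%

64.44%


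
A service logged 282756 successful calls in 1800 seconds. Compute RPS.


Formula: throughput = requests / seconds
throughput = 282756 / 1800
throughput = 157.09 requests/second

157.09 requests/second


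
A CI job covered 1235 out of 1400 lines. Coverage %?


Coverage = covered / total * 100
Coverage = 1235 / 1400 * 100
Coverage = 88.21%

88.21%


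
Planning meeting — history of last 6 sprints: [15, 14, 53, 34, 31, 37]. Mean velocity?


Formula: Avg velocity = Total points / Number of sprints
Points: [15, 14, 53, 34, 31, 37]
Sum = 15 + 14 + 53 + 34 + 31 + 37 = 184
Avg velocity = 184 / 6 = 30.67 points/sprint

30.67 points/sprint


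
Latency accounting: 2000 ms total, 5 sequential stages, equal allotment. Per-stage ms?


Formula: per_stage = total_budget / stages
per_stage = 2000 / 5
per_stage = 400.0 ms

400.0 ms


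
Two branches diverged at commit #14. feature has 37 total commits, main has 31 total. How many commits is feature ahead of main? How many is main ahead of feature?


Common ancestor: commit #14
feature commits after divergence: 37 - 14 = 23
main commits after divergence: 31 - 14 = 17
feature is 23 commits ahead of main
main is 17 commits ahead of feature

feature ahead: 23, main ahead: 17


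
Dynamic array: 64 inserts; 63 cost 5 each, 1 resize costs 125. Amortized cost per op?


Formula: Amortized cost = Total cost / Operations
Total cost = (63 * 5) + (1 * 125)
Total cost = 315 + 125 = 440
Amortized = 440 / 64 = 6.875

6.875


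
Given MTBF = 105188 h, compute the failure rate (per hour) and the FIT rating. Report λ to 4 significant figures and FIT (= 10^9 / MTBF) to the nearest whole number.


Formula: λ = 1 / MTBF; FIT = λ × 1e9 = 1e9 / MTBF
λ = 1 / 105188 ≈ 9.507e-06 failures/hour
FIT = 1e9 / 105188 ≈ 9507 failures per 1e9 hours (nearest whole number)

λ = 9.507e-06 /h, FIT = 9507


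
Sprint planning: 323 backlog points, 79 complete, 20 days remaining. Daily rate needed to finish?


Formula: Required rate = Remaining points / Days left
Remaining = 323 - 79 = 244 points
Required rate = 244 / 20 = 12.2 points/day

12.2 points/day


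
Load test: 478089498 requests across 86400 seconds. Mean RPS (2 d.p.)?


Formula: throughput = requests / seconds
throughput = 478089498 / 86400
throughput = 5533.44 requests/second

5533.44 requests/second


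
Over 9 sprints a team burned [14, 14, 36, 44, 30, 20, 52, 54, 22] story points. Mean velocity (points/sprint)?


Formula: Avg velocity = Total points / Number of sprints
Points: [14, 14, 36, 44, 30, 20, 52, 54, 22]
Sum = 14 + 14 + 36 + 44 + 30 + 20 + 52 + 54 + 22 = 286
Avg velocity = 286 / 9 = 31.78 points/sprint

31.78 points/sprint


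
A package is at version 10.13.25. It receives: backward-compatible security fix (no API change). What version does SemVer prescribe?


Current: 10.13.25
Change category: 'backward-compatible security fix (no API change)' → patch bump
SemVer rule: patch bump → increment PATCH (MAJOR and MINOR unchanged)
New: 10.13.26

10.13.26


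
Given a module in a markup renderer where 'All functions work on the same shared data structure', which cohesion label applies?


Reasoning: Functions share data
Type: Communicational cohesion

Communicational cohesion


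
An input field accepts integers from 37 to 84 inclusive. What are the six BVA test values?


Range: [37, 84]
Boundaries: just below min, min, min+1, max-1, max, just above max
Values: [36, 37, 38, 83, 84, 85]

[36, 37, 38, 83, 84, 85]


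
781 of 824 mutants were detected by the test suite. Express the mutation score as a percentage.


Mutation score = killed / total * 100
Mutation score = 781 / 824 * 100
Mutation score = 94.78%

94.78%


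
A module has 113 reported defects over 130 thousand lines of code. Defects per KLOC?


Defect density = defects / KLOC
Defect density = 113 / 130
Defect density = 0.869 defects/KLOC

0.869 defects/KLOC


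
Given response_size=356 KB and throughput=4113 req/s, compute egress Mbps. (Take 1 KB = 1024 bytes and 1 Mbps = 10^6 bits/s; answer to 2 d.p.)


Formula: Mbps = payload_bytes * RPS * 8 / 1e6
Payload per request = 356 KB = 356 * 1024 = 364544 bytes
Total bytes/sec = 364544 * 4113 = 1499369472
Total bits/sec = 1499369472 * 8 = 11994955776
Mbps = 11994955776 / 1e6 = 11994.96

11994.96 Mbps


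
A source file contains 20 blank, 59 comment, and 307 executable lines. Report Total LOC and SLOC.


Total LOC = blank + comment + code
Total LOC = 20 + 59 + 307 = 386
SLOC (source only) = code = 307

Total LOC: 386, SLOC: 307


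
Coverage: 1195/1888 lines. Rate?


Coverage = covered / total * 100
Coverage = 1195 / 1888 * 100
Coverage = 63.29%

63.29%


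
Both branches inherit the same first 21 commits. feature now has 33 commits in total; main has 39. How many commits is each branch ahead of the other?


Common ancestor: commit #21
feature commits after divergence: 33 - 21 = 12
main commits after divergence: 39 - 21 = 18
feature is 12 commits ahead of main
main is 18 commits ahead of feature

feature ahead: 12, main ahead: 18


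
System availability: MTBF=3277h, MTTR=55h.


Availability = MTBF / (MTBF + MTTR)
Availability = 3277 / (3277 + 55)
Availability = 3277 / 3332
Availability = 98.3493%

98.3493%


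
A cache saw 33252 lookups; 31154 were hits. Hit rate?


Formula: hit rate = hits / (hits + misses) * 100
hit rate = 31154 / (31154 + 2098) * 100
hit rate = 31154 / 33252 * 100
hit rate = 93.69%

93.69%


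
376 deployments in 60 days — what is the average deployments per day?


Formula: deployments per day = releases / days
= 376 / 60
= 6.267 deploys/day
(equivalently, 43.87 deploys/week)

6.267 deploys/day


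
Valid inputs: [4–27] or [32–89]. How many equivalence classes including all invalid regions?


Valid ranges: [4,27] and [32,89]
Class 1: x < 4 — invalid
Class 2: 4 ≤ x ≤ 27 — valid
Class 3: 27 < x < 32 — invalid (gap between ranges)
Class 4: 32 ≤ x ≤ 89 — valid
Class 5: x > 89 — invalid
Total equivalence classes: 5

5 equivalence classes


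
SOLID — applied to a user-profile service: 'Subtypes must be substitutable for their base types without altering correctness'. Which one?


This describes the Liskov Substitution Principle (LSP)

Liskov Substitution Principle (LSP)


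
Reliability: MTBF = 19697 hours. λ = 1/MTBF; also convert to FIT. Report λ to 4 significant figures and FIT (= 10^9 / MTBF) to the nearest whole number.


Formula: λ = 1 / MTBF; FIT = λ × 1e9 = 1e9 / MTBF
λ = 1 / 19697 ≈ 5.077e-05 failures/hour
FIT = 1e9 / 19697 ≈ 50769 failures per 1e9 hours (nearest whole number)

λ = 5.077e-05 /h, FIT = 50769


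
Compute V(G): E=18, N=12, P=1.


Formula: V(G) = E - N + 2P
V(G) = 18 - 12 + 2*1
V(G) = 6 + 2
V(G) = 8

8


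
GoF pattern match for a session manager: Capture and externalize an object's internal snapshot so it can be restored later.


This matches the Memento pattern

Memento


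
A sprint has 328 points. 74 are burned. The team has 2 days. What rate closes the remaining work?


Formula: Required rate = Remaining points / Days left
Remaining = 328 - 74 = 254 points
Required rate = 254 / 2 = 127.0 points/day

127.0 points/day


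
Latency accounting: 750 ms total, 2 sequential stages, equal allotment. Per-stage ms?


Formula: per_stage = total_budget / stages
per_stage = 750 / 2
per_stage = 375.0 ms

375.0 ms


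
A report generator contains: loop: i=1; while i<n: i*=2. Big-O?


Reasoning: i doubles each step so iterations are log2(n)
Complexity: O(log n)

O(log n)


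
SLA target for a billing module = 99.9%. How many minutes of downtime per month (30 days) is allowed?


Formula: allowed downtime = period * (100 - SLA) / 100
Period (month (30 days)) = 43200 minutes
Unavailability fraction = (100 - 99.9) / 100
Allowed downtime = 43200 * (100 - 99.9) / 100
Allowed downtime = 43.2 minutes

43.2 minutes


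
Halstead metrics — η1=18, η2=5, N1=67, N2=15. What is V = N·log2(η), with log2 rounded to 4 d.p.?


Formula: V = N * log2(η), where N = N1 + N2 and η = η1 + η2
η = 18 + 5 = 23
N = 67 + 15 = 82
log2(23) ≈ 4.5236
V = 82 * 4.5236 = 370.94

370.94


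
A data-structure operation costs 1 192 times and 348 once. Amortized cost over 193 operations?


Formula: Amortized cost = Total cost / Operations
Total cost = (192 * 1) + (1 * 348)
Total cost = 192 + 348 = 540
Amortized = 540 / 193 = 2.7979

2.7979


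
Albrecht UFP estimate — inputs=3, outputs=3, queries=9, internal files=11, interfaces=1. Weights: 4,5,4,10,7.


UFP = EI*4 + EO*5 + EQ*4 + ILF*10 + EIF*7
UFP = 3*4 + 3*5 + 9*4 + 11*10 + 1*7
UFP = 12 + 15 + 36 + 110 + 7
UFP = 180

180


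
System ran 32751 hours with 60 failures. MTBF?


Formula: MTBF = Total operating time / Number of failures
MTBF = 32751 / 60
MTBF = 545.85 hours

545.85 hours


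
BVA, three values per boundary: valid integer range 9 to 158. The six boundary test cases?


Range: [9, 158]
Boundaries: just below min, min, min+1, max-1, max, just above max
Values: [8, 9, 10, 157, 158, 159]

[8, 9, 10, 157, 158, 159]


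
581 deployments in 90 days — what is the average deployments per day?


Formula: deployments per day = releases / days
= 581 / 90
= 6.456 deploys/day
(equivalently, 45.19 deploys/week)

6.456 deploys/day


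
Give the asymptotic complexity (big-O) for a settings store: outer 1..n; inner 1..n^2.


Reasoning: n times n^2
Complexity: O(n^3)

O(n^3)


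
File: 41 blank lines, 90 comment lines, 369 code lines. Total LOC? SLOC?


Total LOC = blank + comment + code
Total LOC = 41 + 90 + 369 = 500
SLOC (source only) = code = 369

Total LOC: 500, SLOC: 369


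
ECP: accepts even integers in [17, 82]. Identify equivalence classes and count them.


Constraint: even integers in [17, 82]
Class 1: x < 17 — out-of-range invalid
Class 2: x in [17,82] but odd — wrong type invalid
Class 3: x in [17,82] and even — valid
Class 4: x > 82 — out-of-range invalid
Total equivalence classes: 4

4 equivalence classes


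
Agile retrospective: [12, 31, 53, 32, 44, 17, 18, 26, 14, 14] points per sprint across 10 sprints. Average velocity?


Formula: Avg velocity = Total points / Number of sprints
Points: [12, 31, 53, 32, 44, 17, 18, 26, 14, 14]
Sum = 12 + 31 + 53 + 32 + 44 + 17 + 18 + 26 + 14 + 14 = 261
Avg velocity = 261 / 10 = 26.1 points/sprint

26.1 points/sprint


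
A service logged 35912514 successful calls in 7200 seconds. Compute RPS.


Formula: throughput = requests / seconds
throughput = 35912514 / 7200
throughput = 4987.85 requests/second

4987.85 requests/second


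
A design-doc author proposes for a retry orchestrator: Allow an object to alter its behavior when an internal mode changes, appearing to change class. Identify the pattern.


This matches the State pattern

State


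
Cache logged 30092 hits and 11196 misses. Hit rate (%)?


Formula: hit rate = hits / (hits + misses) * 100
hit rate = 30092 / (30092 + 11196) * 100
hit rate = 30092 / 41288 * 100
hit rate = 72.88%

72.88%


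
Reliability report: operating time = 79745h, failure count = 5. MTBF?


Formula: MTBF = Total operating time / Number of failures
MTBF = 79745 / 5
MTBF = 15949.0 hours

15949.0 hours


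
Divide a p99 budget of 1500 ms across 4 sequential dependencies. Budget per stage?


Formula: per_stage = total_budget / stages
per_stage = 1500 / 4
per_stage = 375.0 ms

375.0 ms


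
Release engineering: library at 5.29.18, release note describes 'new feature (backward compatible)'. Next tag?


Current: 5.29.18
Change category: 'new feature (backward compatible)' → minor bump
SemVer rule: minor bump → increment MINOR, reset PATCH to 0 (MAJOR unchanged)
New: 5.30.0

5.30.0


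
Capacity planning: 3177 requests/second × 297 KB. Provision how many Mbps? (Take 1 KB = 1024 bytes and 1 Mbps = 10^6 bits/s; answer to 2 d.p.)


Formula: Mbps = payload_bytes * RPS * 8 / 1e6
Payload per request = 297 KB = 297 * 1024 = 304128 bytes
Total bytes/sec = 304128 * 3177 = 966214656
Total bits/sec = 966214656 * 8 = 7729717248
Mbps = 7729717248 / 1e6 = 7729.72

7729.72 Mbps


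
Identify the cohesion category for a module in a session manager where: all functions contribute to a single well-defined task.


Reasoning: Best: single purpose
Type: Functional cohesion

Functional cohesion


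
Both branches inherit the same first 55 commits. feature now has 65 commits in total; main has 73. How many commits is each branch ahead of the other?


Common ancestor: commit #55
feature commits after divergence: 65 - 55 = 10
main commits after divergence: 73 - 55 = 18
feature is 10 commits ahead of main
main is 18 commits ahead of feature

feature ahead: 10, main ahead: 18


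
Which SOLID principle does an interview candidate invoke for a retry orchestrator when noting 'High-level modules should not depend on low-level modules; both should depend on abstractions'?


This describes the Dependency Inversion Principle (DIP)

Dependency Inversion Principle (DIP)


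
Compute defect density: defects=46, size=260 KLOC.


Defect density = defects / KLOC
Defect density = 46 / 260
Defect density = 0.177 defects/KLOC

0.177 defects/KLOC


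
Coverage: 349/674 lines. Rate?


Coverage = covered / total * 100
Coverage = 349 / 674 * 100
Coverage = 51.78%

51.78%


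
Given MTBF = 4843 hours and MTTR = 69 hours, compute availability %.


Availability = MTBF / (MTBF + MTTR)
Availability = 4843 / (4843 + 69)
Availability = 4843 / 4912
Availability = 98.5953%

98.5953%


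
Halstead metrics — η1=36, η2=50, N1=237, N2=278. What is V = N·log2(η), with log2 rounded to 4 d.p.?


Formula: V = N * log2(η), where N = N1 + N2 and η = η1 + η2
η = 36 + 50 = 86
N = 237 + 278 = 515
log2(86) ≈ 6.4263
V = 515 * 6.4263 = 3309.54

3309.54


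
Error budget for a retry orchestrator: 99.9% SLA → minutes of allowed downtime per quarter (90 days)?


Formula: allowed downtime = period * (100 - SLA) / 100
Period (quarter (90 days)) = 129600 minutes
Unavailability fraction = (100 - 99.9) / 100
Allowed downtime = 129600 * (100 - 99.9) / 100
Allowed downtime = 129.6 minutes

129.6 minutes


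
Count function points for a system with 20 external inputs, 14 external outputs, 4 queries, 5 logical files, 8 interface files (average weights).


UFP = EI*4 + EO*5 + EQ*4 + ILF*10 + EIF*7
UFP = 20*4 + 14*5 + 4*4 + 5*10 + 8*7
UFP = 80 + 70 + 16 + 50 + 56
UFP = 272

272


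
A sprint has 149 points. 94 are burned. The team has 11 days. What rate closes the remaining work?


Formula: Required rate = Remaining points / Days left
Remaining = 149 - 94 = 55 points
Required rate = 55 / 11 = 5.0 points/day

5.0 points/day


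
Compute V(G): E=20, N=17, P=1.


Formula: V(G) = E - N + 2P
V(G) = 20 - 17 + 2*1
V(G) = 3 + 2
V(G) = 5

5


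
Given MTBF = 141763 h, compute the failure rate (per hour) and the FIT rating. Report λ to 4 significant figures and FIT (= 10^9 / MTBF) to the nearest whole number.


Formula: λ = 1 / MTBF; FIT = λ × 1e9 = 1e9 / MTBF
λ = 1 / 141763 ≈ 7.054e-06 failures/hour
FIT = 1e9 / 141763 ≈ 7054 failures per 1e9 hours (nearest whole number)

λ = 7.054e-06 /h, FIT = 7054


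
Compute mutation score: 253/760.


Mutation score = killed / total * 100
Mutation score = 253 / 760 * 100
Mutation score = 33.29%

33.29%


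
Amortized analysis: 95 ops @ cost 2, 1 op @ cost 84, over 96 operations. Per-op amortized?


Formula: Amortized cost = Total cost / Operations
Total cost = (95 * 2) + (1 * 84)
Total cost = 190 + 84 = 274
Amortized = 274 / 96 = 2.8542

2.8542


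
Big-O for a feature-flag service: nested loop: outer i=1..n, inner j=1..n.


Reasoning: n iterations times n iterations
Complexity: O(n^2)

O(n^2)


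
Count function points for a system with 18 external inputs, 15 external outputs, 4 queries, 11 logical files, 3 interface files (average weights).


UFP = EI*4 + EO*5 + EQ*4 + ILF*10 + EIF*7
UFP = 18*4 + 15*5 + 4*4 + 11*10 + 3*7
UFP = 72 + 75 + 16 + 110 + 21
UFP = 294

294


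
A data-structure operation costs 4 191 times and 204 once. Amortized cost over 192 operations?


Formula: Amortized cost = Total cost / Operations
Total cost = (191 * 4) + (1 * 204)
Total cost = 764 + 204 = 968
Amortized = 968 / 192 = 5.0417

5.0417


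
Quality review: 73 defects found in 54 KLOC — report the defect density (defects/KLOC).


Defect density = defects / KLOC
Defect density = 73 / 54
Defect density = 1.352 defects/KLOC

1.352 defects/KLOC


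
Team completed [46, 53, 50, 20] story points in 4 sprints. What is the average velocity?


Formula: Avg velocity = Total points / Number of sprints
Points: [46, 53, 50, 20]
Sum = 46 + 53 + 50 + 20 = 169
Avg velocity = 169 / 4 = 42.25 points/sprint

42.25 points/sprint


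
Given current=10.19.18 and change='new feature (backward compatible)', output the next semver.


Current: 10.19.18
Change category: 'new feature (backward compatible)' → minor bump
SemVer rule: minor bump → increment MINOR, reset PATCH to 0 (MAJOR unchanged)
New: 10.20.0

10.20.0


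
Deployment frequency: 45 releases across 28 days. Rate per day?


Formula: deployments per day = releases / days
= 45 / 28
= 1.607 deploys/day
(equivalently, 11.25 deploys/week)

1.607 deploys/day


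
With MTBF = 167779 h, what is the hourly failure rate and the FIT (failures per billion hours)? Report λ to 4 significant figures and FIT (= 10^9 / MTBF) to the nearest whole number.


Formula: λ = 1 / MTBF; FIT = λ × 1e9 = 1e9 / MTBF
λ = 1 / 167779 ≈ 5.960e-06 failures/hour
FIT = 1e9 / 167779 ≈ 5960 failures per 1e9 hours (nearest whole number)

λ = 5.960e-06 /h, FIT = 5960


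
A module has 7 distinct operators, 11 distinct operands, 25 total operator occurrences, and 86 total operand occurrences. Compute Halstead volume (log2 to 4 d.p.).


Formula: V = N * log2(η), where N = N1 + N2 and η = η1 + η2
η = 7 + 11 = 18
N = 25 + 86 = 111
log2(18) ≈ 4.1699
V = 111 * 4.1699 = 462.86

462.86


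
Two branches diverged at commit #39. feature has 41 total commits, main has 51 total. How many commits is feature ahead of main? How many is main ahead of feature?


Common ancestor: commit #39
feature commits after divergence: 41 - 39 = 2
main commits after divergence: 51 - 39 = 12
feature is 2 commits ahead of main
main is 12 commits ahead of feature

feature ahead: 2, main ahead: 12


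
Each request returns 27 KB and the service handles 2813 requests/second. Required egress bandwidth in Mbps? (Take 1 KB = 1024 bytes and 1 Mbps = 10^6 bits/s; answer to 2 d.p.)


Formula: Mbps = payload_bytes * RPS * 8 / 1e6
Payload per request = 27 KB = 27 * 1024 = 27648 bytes
Total bytes/sec = 27648 * 2813 = 77773824
Total bits/sec = 77773824 * 8 = 622190592
Mbps = 622190592 / 1e6 = 622.19

622.19 Mbps


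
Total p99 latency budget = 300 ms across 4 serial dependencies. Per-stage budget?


Formula: per_stage = total_budget / stages
per_stage = 300 / 4
per_stage = 75.0 ms

75.0 ms


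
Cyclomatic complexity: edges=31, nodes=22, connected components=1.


Formula: V(G) = E - N + 2P
V(G) = 31 - 22 + 2*1
V(G) = 9 + 2
V(G) = 11

11


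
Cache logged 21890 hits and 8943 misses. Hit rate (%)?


Formula: hit rate = hits / (hits + misses) * 100
hit rate = 21890 / (21890 + 8943) * 100
hit rate = 21890 / 30833 * 100
hit rate = 71.0%

71.0%


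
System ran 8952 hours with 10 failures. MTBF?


Formula: MTBF = Total operating time / Number of failures
MTBF = 8952 / 10
MTBF = 895.2 hours

895.2 hours


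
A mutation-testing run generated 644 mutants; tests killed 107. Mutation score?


Mutation score = killed / total * 100
Mutation score = 107 / 644 * 100
Mutation score = 16.61%

16.61%


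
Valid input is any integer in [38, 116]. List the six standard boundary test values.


Range: [38, 116]
Boundaries: just below min, min, min+1, max-1, max, just above max
Values: [37, 38, 39, 115, 116, 117]

[37, 38, 39, 115, 116, 117]


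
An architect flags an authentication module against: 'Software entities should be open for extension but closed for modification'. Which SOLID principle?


This describes the Open/Closed Principle (OCP)

Open/Closed Principle (OCP)


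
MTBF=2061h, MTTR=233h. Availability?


Availability = MTBF / (MTBF + MTTR)
Availability = 2061 / (2061 + 233)
Availability = 2061 / 2294
Availability = 89.8431%

89.8431%


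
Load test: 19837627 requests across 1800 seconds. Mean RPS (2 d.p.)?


Formula: throughput = requests / seconds
throughput = 19837627 / 1800
throughput = 11020.9 requests/second

11020.9 requests/second


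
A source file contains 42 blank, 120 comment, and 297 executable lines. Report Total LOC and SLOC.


Total LOC = blank + comment + code
Total LOC = 42 + 120 + 297 = 459
SLOC (source only) = code = 297

Total LOC: 459, SLOC: 297


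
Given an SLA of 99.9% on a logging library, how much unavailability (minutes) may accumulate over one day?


Formula: allowed downtime = period * (100 - SLA) / 100
Period (day) = 1440 minutes
Unavailability fraction = (100 - 99.9) / 100
Allowed downtime = 1440 * (100 - 99.9) / 100
Allowed downtime = 1.44 minutes

1.44 minutes


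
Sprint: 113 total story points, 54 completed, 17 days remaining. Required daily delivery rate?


Formula: Required rate = Remaining points / Days left
Remaining = 113 - 54 = 59 points
Required rate = 59 / 17 = 3.47 points/day

3.47 points/day


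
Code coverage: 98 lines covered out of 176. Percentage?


Coverage = covered / total * 100
Coverage = 98 / 176 * 100
Coverage = 55.68%

55.68%


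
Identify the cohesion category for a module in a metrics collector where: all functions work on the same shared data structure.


Reasoning: Functions share data
Type: Communicational cohesion

Communicational cohesion
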